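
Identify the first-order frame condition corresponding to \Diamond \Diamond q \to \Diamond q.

transitivity

Replacing q by ¬q and contraposing gives the equivalent schema □q → □□q.
Suppose □q→□□q is valid. Take Rxy, Ryz and set V(q)={w : Rxw}. Then □q at x, so □□q at x, so □q at y, so q at z, i.e. Rxz.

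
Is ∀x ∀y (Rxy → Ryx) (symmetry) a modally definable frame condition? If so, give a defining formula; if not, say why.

Yes, by p → □◇p

This is a Sahlqvist condition; the B axiom p → □◇p defines it.
Suppose p→□◇p is valid. Take Rxy and set V(p)={x}. Then p at x, so □◇p at x, so ◇p at y, so some z with Ryz has p; z=x, i.e. Ryx.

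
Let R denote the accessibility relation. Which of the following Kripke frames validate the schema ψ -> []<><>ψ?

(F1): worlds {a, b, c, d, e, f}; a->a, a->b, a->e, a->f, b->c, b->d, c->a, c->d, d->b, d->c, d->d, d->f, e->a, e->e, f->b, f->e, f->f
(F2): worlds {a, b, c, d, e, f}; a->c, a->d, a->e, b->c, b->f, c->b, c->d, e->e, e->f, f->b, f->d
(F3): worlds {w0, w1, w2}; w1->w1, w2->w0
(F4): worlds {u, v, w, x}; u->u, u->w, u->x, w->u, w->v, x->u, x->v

Frame correspondent (Sahlqvist): forall x forall z (xRz -> exists w (x = w & z R^2 w)) — i.e. a generalized confluence (Geach) condition.
(F1): ✓.
(F2): fails — aRc but no w with a=w and cR²w.
(F3): fails — w2Rw0 but no w with w2=w and w0R²w.
(F4): fails — wRv but no t with w=t and vR²t.
Valid on: (F1).

(F1)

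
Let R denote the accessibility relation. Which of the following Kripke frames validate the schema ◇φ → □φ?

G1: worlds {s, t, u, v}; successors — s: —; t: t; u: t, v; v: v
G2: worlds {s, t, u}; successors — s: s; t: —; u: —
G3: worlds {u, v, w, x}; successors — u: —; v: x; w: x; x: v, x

G2

Frame correspondent (Sahlqvist): ∀x ∀y ∀z (Rxy ∧ Rxz → y = z) — i.e. partial functionality.
G1: fails — u sees both t and v.
G2: satisfies the condition.
G3: fails — x sees both v and x.
Valid on: G2.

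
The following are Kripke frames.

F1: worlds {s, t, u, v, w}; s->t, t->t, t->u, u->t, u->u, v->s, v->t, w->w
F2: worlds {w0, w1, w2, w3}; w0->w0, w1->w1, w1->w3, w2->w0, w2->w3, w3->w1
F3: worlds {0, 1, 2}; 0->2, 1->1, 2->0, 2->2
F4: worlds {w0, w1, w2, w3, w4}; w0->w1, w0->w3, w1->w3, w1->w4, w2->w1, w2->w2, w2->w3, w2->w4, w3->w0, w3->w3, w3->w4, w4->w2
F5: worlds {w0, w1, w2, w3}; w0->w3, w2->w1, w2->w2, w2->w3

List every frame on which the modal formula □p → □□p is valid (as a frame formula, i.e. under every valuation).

This is the axiom for transitivity; its first-order frame correspondent is ∀x ∀y ∀z (Rxy ∧ Ryz → Rxz).
F1: fails — Rvt and Rtu but not Rvu.
F2: fails — Rw3w1 and Rw1w3 but not Rw3w3.
F3: fails — R02 and R20 but not R00.
F4: fails — Rw1w3 and Rw3w0 but not Rw1w0.
F5: satisfies the condition.

F5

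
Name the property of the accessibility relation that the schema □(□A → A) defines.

Suppose □(□A→A) is valid. Take Rxy and set V(A)={w : Ryw}. Then at y, □A holds; since □(□A→A) at x, □A→A at y, so A at y, i.e. Ryy.
Conversely, on a frame with shift-reflexivity the schema holds at every world under every valuation.
So the correspondent is shift-reflexivity.

Shift-reflexivity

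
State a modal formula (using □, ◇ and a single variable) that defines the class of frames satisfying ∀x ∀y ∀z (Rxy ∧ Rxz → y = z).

◇r → □r

A defining formula is ◇r → □r (the CD axiom).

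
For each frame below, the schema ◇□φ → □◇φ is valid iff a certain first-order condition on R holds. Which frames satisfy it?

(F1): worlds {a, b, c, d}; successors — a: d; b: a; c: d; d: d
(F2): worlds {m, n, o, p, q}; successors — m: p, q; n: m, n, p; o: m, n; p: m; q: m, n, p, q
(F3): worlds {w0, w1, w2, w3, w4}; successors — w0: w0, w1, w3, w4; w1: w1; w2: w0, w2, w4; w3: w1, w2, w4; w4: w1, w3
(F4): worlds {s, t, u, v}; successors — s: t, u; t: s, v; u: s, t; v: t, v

(F1)

The schema corresponds to convergence: ∀x ∀y ∀z (Rxy ∧ Rxz → ∃w (Ryw ∧ Rzw)).
(F1): ✓.
(F2): fails — Rnm and Rnp but m and p have no common successor.
(F3): fails — Rw2w4 and Rw2w2 but w4 and w2 have no common successor.
(F4): fails — Rut and Rus but t and s have no common successor.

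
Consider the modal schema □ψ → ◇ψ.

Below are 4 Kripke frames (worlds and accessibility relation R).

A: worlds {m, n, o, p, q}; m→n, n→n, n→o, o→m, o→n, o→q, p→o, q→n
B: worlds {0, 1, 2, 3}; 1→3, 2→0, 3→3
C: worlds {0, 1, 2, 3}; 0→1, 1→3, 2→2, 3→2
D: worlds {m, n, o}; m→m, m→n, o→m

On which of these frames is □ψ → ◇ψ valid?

This is the axiom for seriality; its first-order frame correspondent is ∀x ∃y Rxy.
A: condition met.
B: fails — world 0 has no successor.
C: condition met.
D: fails — world n has no successor.
Valid on: A, C.

A, C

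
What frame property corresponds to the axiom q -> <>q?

Replacing q by ¬q and contraposing gives the equivalent schema □q → q.
Suppose □q→q is valid. At any x set V(q)={w : Rxw}. Then □q holds at x, so q holds at x, i.e. Rxx.
Conversely, on a frame with reflexivity the schema holds at every world under every valuation.
Frame condition: forall x Rxx.

reflexivity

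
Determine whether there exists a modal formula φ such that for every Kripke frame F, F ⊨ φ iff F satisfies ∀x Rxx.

The condition is reflexivity. A defining modal formula is □q → q.
Suppose □q→q is valid. At any x set V(q)={w : Rxw}. Then □q holds at x, so q holds at x, i.e. Rxx.

Yes — defined by □q → q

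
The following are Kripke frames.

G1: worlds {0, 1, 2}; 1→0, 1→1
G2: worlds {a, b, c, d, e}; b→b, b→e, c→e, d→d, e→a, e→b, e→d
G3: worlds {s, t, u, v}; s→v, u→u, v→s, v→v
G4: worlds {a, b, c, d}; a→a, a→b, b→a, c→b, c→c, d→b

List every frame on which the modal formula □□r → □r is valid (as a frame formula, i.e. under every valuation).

G1, G3

Frame correspondent (Sahlqvist): ∀x ∀y (Rxy → ∃z (Rxz ∧ Rzy)) — i.e. density.
G1: ✓.
G2: fails — Rea but no z with Rez and Rza.
G3: ✓.
G4: fails — Rdb but no z with Rdz and Rzb.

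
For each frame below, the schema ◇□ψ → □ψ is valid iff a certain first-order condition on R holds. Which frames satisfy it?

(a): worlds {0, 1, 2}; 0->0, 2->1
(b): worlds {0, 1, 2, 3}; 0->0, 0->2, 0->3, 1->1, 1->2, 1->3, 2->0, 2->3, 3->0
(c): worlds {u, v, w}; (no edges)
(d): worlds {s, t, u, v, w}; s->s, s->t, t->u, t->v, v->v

(c)

Frame correspondent (Sahlqvist): ∀x ∀y ∀z (Rxy ∧ Rxz → Ryz) — i.e. the Euclidean property.
(a): fails — R21 and R21 but not R11.
(b): fails — R02 and R02 but not R22.
(c): ✓.
(d): fails — Rst and Rss but not Rts.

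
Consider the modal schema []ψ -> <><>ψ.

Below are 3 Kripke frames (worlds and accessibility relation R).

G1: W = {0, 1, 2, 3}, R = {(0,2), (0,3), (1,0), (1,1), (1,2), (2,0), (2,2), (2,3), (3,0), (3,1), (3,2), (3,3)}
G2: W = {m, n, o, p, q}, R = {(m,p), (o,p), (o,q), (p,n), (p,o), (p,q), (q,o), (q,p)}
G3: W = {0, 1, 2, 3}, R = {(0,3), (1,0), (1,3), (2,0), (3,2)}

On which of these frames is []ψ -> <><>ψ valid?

The schema corresponds to a generalized confluence (Geach) condition: forall x exists w (xRw & x R^2 w).
G1: holds.
G2: fails — at m but no w with mRw and mR²w.
G3: fails — at 0 but no w with 0Rw and 0R²w.
Valid on: G1.

G1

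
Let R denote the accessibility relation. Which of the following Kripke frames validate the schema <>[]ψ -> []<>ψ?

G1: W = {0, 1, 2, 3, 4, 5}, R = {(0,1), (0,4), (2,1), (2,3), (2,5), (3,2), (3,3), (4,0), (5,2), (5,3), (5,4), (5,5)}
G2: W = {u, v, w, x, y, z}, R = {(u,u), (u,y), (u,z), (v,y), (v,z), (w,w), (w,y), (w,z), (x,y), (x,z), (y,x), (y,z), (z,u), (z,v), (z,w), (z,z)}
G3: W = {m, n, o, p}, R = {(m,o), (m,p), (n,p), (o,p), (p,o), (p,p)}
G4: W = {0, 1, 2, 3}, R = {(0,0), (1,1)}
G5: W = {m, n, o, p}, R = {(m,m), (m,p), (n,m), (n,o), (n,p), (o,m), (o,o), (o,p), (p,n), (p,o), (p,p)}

Frame correspondent (Sahlqvist): forall x forall y forall z (Rxy & Rxz -> exists w (Ryw & Rzw)) — i.e. convergence.
G1: fails — R01 and R01 but 1 and 1 have no common successor.
G2: satisfies the condition.
G3: satisfies the condition.
G4: satisfies the condition.
G5: satisfies the condition.

G2, G3, G4, G5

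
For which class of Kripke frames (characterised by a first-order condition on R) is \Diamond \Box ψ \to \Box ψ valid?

Replacing ψ by ¬ψ and contraposing gives the equivalent schema ◇ψ → □◇ψ.
Suppose ◇ψ→□◇ψ is valid. Take Rxy, Rxz and set V(ψ)={y}. Then ◇ψ at x, so □◇ψ at x, so ◇ψ at z, so some w with Rzw has ψ; w=y, i.e. Rzy. By symmetry of the argument, Ryz.
Conversely, any frame satisfying \forall x \forall y \forall z (Rxy \wedge Rxz \to Ryz) validates the schema.
So the correspondent is the Euclidean property.

the Euclidean property: \forall x \forall y \forall z (Rxy \wedge Rxz \to Ryz)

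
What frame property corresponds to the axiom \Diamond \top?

◇⊤ holds at w iff w has a successor, so frame-validity of ◇⊤ is exactly seriality. Equivalently via □ψ → ◇ψ:
Suppose □ψ→◇ψ is valid. At any x set V(ψ)=W. Then □ψ at x, so ◇ψ at x, so x has a successor.
The converse is a direct semantic check.
So the correspondent is seriality.

seriality: \forall x \exists y Rxy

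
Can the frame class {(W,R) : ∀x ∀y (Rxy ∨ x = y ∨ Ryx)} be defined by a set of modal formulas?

If a class were modally definable it would be closed under disjoint unions (Goldblatt–Thomason).
Take 3 disjoint single-world reflexive frames: each is trivially connected, but their disjoint union has 3 worlds with no edge between distinct components, so it is not connected.
Hence connectedness of R is not modally definable.

Not definable by any modal formula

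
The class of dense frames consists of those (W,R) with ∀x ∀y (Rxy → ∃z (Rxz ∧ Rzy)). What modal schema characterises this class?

□□p → □p

This is density; the standard corresponding axiom is C4: □□p → □p.
Suppose □□p→□p is valid. Take Rxy and set V(p)={w : xR²w}. Then □□p at x, so □p at x, so p at y, i.e. ∃z(Rxz∧Rzy).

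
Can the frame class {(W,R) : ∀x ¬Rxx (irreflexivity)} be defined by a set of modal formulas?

No

Any modally definable frame class is closed under surjective bounded morphisms.
The 5-cycle (worlds w0,w1,w2,w3,w4 with w0→w1→w2→w3→w4→w0) is irreflexive, and the map sending every world to a single reflexive point • is a surjective bounded morphism (forth: every edge maps to (•,•); back: every world has a successor). So any modal formula valid on the 5-cycle is also valid on the reflexive point, which is not irreflexive.
Hence irreflexivity is not modally definable.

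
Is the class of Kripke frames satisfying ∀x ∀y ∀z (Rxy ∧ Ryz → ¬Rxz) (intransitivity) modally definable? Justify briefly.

Any modally definable frame class is closed under surjective bounded morphisms.
The 3-cycle (worlds s,t,u with s→t→u→s) is intransitive. Mapping every world to a single reflexive point • is a surjective bounded morphism; the reflexive point is not intransitive (R••∧R•• but R••).
So the class is not modally definable.

Not definable by any modal formula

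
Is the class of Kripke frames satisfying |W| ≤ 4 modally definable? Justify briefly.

No

Modal frame validity is preserved under disjoint unions.
Any modal formula valid on each of 5 disjoint one-world frames is valid on their disjoint union (validity is preserved under disjoint unions). Each one-world frame has |W|=1≤4, but the union has |W|=5.
So no modal formula (or set of formulas) defines exactly the |W|≤4 frames.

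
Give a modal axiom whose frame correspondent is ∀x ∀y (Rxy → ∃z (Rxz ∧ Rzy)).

This is density; the standard corresponding axiom is C4: □□q → □q.

□□q → □q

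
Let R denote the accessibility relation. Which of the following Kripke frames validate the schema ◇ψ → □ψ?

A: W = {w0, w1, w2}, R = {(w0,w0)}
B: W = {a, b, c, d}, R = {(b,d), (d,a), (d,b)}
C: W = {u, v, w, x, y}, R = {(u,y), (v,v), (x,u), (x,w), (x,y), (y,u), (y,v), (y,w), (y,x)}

A

The schema corresponds to partial functionality: ∀x ∀y ∀z (Rxy ∧ Rxz → y = z).
A: condition met.
B: fails — d sees both a and b.
C: fails — x sees both u and w.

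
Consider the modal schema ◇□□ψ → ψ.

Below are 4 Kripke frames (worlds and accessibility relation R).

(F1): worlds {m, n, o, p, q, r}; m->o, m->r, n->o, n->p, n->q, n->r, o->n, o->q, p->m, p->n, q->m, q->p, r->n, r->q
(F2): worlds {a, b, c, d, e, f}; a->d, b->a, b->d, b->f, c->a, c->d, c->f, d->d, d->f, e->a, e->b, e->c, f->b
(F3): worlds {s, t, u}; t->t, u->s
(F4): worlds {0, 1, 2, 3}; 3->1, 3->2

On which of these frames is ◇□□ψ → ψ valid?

The schema corresponds to a generalized confluence (Geach) condition: ∀x ∀y (xRy → ∃w (yR²w ∧ x = w)).
(F1): fails — nRo but no w with oR²w and n=w.
(F2): fails — aRd but no w with dR²w and a=w.
(F3): fails — uRs but no w with sR²w and u=w.
(F4): fails — 3R1 but no w with 1R²w and 3=w.
Valid on no frame.

none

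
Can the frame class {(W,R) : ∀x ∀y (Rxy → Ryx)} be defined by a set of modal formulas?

The condition is symmetry. A defining modal formula is r → □◇r.

Yes — defined by r → □◇r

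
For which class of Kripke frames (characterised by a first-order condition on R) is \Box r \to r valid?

Suppose □r→r is valid. At any x set V(r)={w : Rxw}. Then □r holds at x, so r holds at x, i.e. Rxx.

Reflexivity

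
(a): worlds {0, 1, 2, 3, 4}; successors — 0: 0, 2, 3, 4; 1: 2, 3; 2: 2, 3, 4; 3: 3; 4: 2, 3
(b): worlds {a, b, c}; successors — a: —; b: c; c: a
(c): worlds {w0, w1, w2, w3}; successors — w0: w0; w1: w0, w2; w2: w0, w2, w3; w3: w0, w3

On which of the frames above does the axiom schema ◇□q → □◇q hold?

The schema corresponds to convergence: ∀x ∀y ∀z (Rxy ∧ Rxz → ∃w (Ryw ∧ Rzw)).
(a): holds.
(b): fails — Rca and Rca but a and a have no common successor.
(c): holds.
Valid on: (a), (c).

(a), (c)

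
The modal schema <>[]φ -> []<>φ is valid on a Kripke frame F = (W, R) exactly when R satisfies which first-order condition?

Convergence

Suppose ◇□φ→□◇φ is valid. Take Rxy, Rxz and set V(φ)={w : Ryw}. Then □φ at y so ◇□φ at x, so □◇φ at x, so ◇φ at z, giving w with Rzw and Ryw.
The converse is a direct semantic check.
Frame condition: forall x forall y forall z (Rxy & Rxz -> exists w (Ryw & Rzw)).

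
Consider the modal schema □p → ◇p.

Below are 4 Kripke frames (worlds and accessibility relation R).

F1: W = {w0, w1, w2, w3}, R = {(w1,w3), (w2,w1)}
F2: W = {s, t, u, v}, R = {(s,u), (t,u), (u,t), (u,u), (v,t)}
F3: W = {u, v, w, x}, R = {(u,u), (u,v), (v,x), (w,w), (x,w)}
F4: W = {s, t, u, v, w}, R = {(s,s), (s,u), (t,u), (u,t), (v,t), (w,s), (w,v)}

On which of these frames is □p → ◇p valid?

F2, F3, F4

The schema corresponds to seriality: ∀x ∃y Rxy.
F1: fails — world w0 has no successor.
F2: condition met.
F3: condition met.
F4: condition met.
Valid on: F2, F3, F4.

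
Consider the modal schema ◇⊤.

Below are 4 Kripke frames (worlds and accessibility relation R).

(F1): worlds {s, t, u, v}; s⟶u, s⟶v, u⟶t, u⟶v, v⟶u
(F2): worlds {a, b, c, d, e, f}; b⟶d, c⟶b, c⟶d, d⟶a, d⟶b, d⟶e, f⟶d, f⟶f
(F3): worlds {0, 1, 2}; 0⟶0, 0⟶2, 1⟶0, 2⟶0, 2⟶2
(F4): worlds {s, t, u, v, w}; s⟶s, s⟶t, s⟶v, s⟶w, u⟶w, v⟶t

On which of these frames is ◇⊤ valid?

Frame correspondent (Sahlqvist): ∀x ∃y Rxy — i.e. seriality.
(F1): fails — world t has no successor.
(F2): fails — world a has no successor.
(F3): satisfies the condition.
(F4): fails — world t has no successor.

(F3)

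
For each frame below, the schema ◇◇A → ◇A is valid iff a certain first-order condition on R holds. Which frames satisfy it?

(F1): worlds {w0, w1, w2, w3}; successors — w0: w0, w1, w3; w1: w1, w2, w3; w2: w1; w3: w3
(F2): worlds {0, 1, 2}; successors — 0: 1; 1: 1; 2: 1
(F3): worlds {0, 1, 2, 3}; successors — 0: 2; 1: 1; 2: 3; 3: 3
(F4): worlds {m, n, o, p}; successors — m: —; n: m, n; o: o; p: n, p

The schema corresponds to transitivity: ∀x ∀y ∀z (Rxy ∧ Ryz → Rxz).
(F1): fails — Rw0w1 and Rw1w2 but not Rw0w2.
(F2): ✓.
(F3): fails — R02 and R23 but not R03.
(F4): fails — Rpn and Rnm but not Rpm.
Valid on: (F2).

(F2)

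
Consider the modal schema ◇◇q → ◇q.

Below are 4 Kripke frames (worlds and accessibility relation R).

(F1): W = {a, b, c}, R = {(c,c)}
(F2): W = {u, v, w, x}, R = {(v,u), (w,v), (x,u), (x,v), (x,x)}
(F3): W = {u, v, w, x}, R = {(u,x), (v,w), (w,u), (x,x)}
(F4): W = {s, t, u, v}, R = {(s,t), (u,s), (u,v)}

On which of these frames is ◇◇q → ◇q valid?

(F1)

Frame correspondent (Sahlqvist): ∀x ∀y ∀z (Rxy ∧ Ryz → Rxz) — i.e. transitivity.
(F1): ✓.
(F2): fails — Rwv and Rvu but not Rwu.
(F3): fails — Rvw and Rwu but not Rvu.
(F4): fails — Rus and Rst but not Rut.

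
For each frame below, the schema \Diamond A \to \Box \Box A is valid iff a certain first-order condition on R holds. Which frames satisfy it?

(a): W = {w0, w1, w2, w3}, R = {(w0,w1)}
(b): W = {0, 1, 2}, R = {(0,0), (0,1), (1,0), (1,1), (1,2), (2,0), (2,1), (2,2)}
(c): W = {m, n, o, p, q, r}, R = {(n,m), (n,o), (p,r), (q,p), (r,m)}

(a)

The schema corresponds to a generalized confluence (Geach) condition: \forall x \forall y \forall z ((xRy \wedge x R^2 z) \to \exists w (y = w \wedge z = w)).
(a): holds.
(b): fails — 0R0, 0R²1 but 0 ≠ 1.
(c): fails — pRr, pR²m but r ≠ m.
Valid on: (a).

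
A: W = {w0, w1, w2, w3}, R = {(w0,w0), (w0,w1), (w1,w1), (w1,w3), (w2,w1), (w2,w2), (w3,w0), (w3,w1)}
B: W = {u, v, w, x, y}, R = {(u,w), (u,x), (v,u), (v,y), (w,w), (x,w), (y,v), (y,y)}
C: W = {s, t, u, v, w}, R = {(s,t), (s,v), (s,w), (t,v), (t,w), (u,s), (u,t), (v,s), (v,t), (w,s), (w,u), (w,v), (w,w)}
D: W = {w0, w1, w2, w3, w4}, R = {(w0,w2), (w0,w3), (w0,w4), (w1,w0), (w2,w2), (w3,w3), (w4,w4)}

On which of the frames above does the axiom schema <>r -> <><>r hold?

A

This is the axiom for a generalized confluence (Geach) condition; its first-order frame correspondent is forall x forall y (xRy -> exists w (y = w & x R^2 w)).
A: condition met.
B: fails — uRx but no t with x=t and uR²t.
C: fails — uRs but no w* with s=w* and uR²w*.
D: fails — w1Rw0 but no w with w0=w and w1R²w.
Valid on: A.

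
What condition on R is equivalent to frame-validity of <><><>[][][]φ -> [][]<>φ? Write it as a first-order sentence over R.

forall x forall y forall z ((x R^3 y & x R^2 z) -> exists w (y R^3 w & zRw))

This is a Sahlqvist (Geach-type) schema ◇^3□^3φ → □^2◇^1φ.
Minimal-valuation argument: fix x; take any y with xR^3y and any z with xR^2z. Set V(φ) to the set of worlds R-reachable from y in exactly 3 steps. Then □^3φ holds at y, so the antecedent holds at x; validity forces ◇^1φ at z, giving a w with zR^1w and yR^3w.
First-order correspondent: forall x forall y forall z ((x R^3 y & x R^2 z) -> exists w (y R^3 w & zRw)).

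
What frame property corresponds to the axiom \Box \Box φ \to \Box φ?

Suppose □□φ→□φ is valid. Take Rxy and set V(φ)={w : xR²w}. Then □□φ at x, so □φ at x, so φ at y, i.e. ∃z(Rxz∧Rzy).

density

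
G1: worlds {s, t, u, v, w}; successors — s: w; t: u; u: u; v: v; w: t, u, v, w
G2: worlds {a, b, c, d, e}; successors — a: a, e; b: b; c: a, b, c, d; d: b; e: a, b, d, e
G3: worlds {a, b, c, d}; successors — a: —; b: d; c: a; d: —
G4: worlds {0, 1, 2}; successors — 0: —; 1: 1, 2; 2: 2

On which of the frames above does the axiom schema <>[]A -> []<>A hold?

The schema corresponds to convergence: forall x forall y forall z (Rxy & Rxz -> exists w (Ryw & Rzw)).
G1: fails — Rwt and Rwv but t and v have no common successor.
G2: fails — Rcd and Rca but d and a have no common successor.
G3: fails — Rbd and Rbd but d and d have no common successor.
G4: ✓.
Valid on: G4.

G4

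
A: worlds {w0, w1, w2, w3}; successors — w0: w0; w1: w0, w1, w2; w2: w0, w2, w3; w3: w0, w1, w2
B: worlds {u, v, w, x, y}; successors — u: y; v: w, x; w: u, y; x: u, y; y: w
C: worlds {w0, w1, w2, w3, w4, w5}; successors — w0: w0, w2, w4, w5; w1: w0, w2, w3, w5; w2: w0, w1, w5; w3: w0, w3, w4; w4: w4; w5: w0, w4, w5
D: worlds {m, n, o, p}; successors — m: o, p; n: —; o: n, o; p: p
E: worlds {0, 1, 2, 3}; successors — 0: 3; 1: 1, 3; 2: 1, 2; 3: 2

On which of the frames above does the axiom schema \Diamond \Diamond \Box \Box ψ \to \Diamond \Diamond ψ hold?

A, C, E

This is the axiom for a generalized confluence (Geach) condition; its first-order frame correspondent is \forall x \forall y (x R^2 y \to \exists w (y R^2 w \wedge x R^2 w)).
A: ✓.
B: fails — vR²u but no t with uR²t and vR²t.
C: ✓.
D: fails — mR²n but no w with nR²w and mR²w.
E: ✓.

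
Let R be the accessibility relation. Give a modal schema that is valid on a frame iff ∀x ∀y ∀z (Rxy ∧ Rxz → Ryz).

◇ψ → □◇ψ

This is the Euclidean property; the standard corresponding axiom is 5: ◇ψ → □◇ψ.
Suppose ◇ψ→□◇ψ is valid. Take Rxy, Rxz and set V(ψ)={y}. Then ◇ψ at x, so □◇ψ at x, so ◇ψ at z, so some w with Rzw has ψ; w=y, i.e. Rzy. By symmetry of the argument, Ryz.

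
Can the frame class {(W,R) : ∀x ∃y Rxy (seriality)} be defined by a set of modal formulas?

This is a Sahlqvist condition; the D axiom □r → ◇r defines it.

Yes, by □r → ◇r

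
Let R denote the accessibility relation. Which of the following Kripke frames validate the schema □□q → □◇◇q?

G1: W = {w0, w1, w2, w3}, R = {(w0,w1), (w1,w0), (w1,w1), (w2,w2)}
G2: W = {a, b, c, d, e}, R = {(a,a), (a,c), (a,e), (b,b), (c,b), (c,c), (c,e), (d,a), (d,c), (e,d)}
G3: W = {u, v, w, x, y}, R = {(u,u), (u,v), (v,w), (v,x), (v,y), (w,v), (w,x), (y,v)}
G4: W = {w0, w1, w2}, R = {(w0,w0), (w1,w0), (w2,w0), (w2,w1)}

G1, G2, G4

This is the axiom for a generalized confluence (Geach) condition; its first-order frame correspondent is ∀x ∀z (xRz → ∃w (xR²w ∧ zR²w)).
G1: satisfies the condition.
G2: satisfies the condition.
G3: fails — vRx but no t with vR²t and xR²t.
G4: satisfies the condition.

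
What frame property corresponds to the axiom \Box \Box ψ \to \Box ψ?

density: \forall x \forall y (Rxy \to \exists z (Rxz \wedge Rzy))

This schema is the C4 axiom.
It corresponds to density: \forall x \forall y (Rxy \to \exists z (Rxz \wedge Rzy)).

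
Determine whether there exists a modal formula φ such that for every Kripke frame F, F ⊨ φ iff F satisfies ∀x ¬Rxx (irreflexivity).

Not definable by any modal formula

Any modally definable frame class is closed under surjective bounded morphisms.
The 3-cycle (worlds s,t,u with s→t→u→s) is irreflexive, and the map sending every world to a single reflexive point • is a surjective bounded morphism (forth: every edge maps to (•,•); back: every world has a successor). So any modal formula valid on the 3-cycle is also valid on the reflexive point, which is not irreflexive.
Hence irreflexivity is not modally definable.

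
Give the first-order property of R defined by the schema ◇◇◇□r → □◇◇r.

∀x ∀y ∀z ((xR³y ∧ xRz) → ∃w (yRw ∧ zR²w))

This is a Sahlqvist (Geach-type) schema ◇^3□^1r → □^1◇^2r.
First-order correspondent: ∀x ∀y ∀z ((xR³y ∧ xRz) → ∃w (yRw ∧ zR²w)).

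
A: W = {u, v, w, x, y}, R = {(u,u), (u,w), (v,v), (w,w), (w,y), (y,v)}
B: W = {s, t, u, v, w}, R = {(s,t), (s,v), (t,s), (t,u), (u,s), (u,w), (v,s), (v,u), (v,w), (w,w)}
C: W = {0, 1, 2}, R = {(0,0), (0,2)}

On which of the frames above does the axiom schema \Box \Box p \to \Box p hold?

This is the axiom for density; its first-order frame correspondent is \forall x \forall y (Rxy \to \exists z (Rxz \wedge Rzy)).
A: satisfies the condition.
B: fails — Rus but no z with Ruz and Rzs.
C: satisfies the condition.
Valid on: A, C.

A, C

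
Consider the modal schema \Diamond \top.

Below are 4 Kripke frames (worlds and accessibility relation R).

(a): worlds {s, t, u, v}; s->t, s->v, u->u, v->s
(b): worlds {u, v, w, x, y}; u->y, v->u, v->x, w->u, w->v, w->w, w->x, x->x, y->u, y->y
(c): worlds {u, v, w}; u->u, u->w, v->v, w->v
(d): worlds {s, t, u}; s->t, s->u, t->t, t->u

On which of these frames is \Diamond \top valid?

(b), (c)

Frame correspondent (Sahlqvist): \forall x \exists y Rxy — i.e. seriality.
(a): fails — world t has no successor.
(b): ✓.
(c): ✓.
(d): fails — world u has no successor.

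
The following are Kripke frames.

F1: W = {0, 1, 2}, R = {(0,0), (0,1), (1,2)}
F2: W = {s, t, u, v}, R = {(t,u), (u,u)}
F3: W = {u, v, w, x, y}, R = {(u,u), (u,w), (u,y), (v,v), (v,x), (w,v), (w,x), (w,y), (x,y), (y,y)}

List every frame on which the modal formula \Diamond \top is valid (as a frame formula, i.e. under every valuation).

Frame correspondent (Sahlqvist): \forall x \exists y Rxy — i.e. seriality.
F1: fails — world 2 has no successor.
F2: fails — world s has no successor.
F3: ✓.

F3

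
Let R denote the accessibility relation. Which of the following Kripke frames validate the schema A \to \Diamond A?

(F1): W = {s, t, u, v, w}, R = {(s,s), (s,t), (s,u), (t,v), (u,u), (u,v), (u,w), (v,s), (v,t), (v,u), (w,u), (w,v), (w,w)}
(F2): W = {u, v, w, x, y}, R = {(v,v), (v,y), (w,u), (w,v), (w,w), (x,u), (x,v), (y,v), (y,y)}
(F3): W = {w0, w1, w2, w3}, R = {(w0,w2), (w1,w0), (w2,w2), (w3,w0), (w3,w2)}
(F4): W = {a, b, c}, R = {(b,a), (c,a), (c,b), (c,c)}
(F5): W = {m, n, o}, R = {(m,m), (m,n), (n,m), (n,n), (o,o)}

(F5)

This is the axiom for reflexivity; its first-order frame correspondent is \forall x Rxx.
(F1): fails — world t does not see itself.
(F2): fails — world u does not see itself.
(F3): fails — world w0 does not see itself.
(F4): fails — world a does not see itself.
(F5): ✓.
Valid on: (F5).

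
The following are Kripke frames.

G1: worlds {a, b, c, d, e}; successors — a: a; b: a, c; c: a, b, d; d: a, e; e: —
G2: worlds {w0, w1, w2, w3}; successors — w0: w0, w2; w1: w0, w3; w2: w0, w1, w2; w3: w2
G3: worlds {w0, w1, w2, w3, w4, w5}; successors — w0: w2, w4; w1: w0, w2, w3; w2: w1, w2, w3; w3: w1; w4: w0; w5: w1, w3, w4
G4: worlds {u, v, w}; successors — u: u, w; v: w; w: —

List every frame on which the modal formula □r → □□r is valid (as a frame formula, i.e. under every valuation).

This is the axiom for transitivity; its first-order frame correspondent is ∀x ∀y ∀z (Rxy ∧ Ryz → Rxz).
G1: fails — Rbc and Rcd but not Rbd.
G2: fails — Rw1w0 and Rw0w2 but not Rw1w2.
G3: fails — Rw1w2 and Rw2w1 but not Rw1w1.
G4: condition met.
Valid on: G4.

G4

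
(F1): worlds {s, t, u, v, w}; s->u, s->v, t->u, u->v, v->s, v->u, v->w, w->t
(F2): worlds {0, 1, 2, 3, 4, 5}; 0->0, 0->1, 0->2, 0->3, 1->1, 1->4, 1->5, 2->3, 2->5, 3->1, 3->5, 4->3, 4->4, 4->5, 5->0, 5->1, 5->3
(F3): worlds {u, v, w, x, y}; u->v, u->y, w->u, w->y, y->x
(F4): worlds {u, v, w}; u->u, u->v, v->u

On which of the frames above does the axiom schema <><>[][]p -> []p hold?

The schema corresponds to a generalized confluence (Geach) condition: forall x forall y forall z ((x R^2 y & xRz) -> exists w (y R^2 w & z = w)).
(F1): fails — sR²u, sRv but no w* with uR²w* and v=w*.
(F2): fails — 0R²1, 0R2 but no w with 1R²w and 2=w.
(F3): fails — uR²x, uRv but no t with xR²t and v=t.
(F4): holds.

(F4)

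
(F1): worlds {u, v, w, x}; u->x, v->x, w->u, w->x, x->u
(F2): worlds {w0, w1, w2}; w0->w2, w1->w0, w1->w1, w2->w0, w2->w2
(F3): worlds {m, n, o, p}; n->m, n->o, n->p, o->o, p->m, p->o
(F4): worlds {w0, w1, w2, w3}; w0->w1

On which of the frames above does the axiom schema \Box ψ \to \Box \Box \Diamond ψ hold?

Frame correspondent (Sahlqvist): \forall x \forall z (x R^2 z \to \exists w (xRw \wedge zRw)) — i.e. a generalized confluence (Geach) condition.
(F1): holds.
(F2): fails — w1R²w0 but no w with w1Rw and w0Rw.
(F3): fails — nR²m but no w with nRw and mRw.
(F4): holds.

(F1), (F4)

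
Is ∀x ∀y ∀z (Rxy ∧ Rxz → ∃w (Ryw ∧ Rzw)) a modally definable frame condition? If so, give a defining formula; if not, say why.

Yes — defined by ◇□q → □◇q

This is a Sahlqvist condition; the .2 axiom ◇□q → □◇q defines it.
Suppose ◇□q→□◇q is valid. Take Rxy, Rxz and set V(q)={w : Ryw}. Then □q at y so ◇□q at x, so □◇q at x, so ◇q at z, giving w with Rzw and Ryw.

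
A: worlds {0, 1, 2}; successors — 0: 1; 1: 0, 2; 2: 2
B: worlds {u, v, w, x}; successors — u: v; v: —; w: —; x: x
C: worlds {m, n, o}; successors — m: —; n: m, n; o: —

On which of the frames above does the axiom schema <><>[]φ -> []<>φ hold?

B

The schema corresponds to a generalized confluence (Geach) condition: forall x forall y forall z ((x R^2 y & xRz) -> exists w (yRw & zRw)).
A: fails — 0R²0, 0R1 but no w with 0Rw and 1Rw.
B: condition met.
C: fails — nR²m, nRm but no w with mRw and mRw.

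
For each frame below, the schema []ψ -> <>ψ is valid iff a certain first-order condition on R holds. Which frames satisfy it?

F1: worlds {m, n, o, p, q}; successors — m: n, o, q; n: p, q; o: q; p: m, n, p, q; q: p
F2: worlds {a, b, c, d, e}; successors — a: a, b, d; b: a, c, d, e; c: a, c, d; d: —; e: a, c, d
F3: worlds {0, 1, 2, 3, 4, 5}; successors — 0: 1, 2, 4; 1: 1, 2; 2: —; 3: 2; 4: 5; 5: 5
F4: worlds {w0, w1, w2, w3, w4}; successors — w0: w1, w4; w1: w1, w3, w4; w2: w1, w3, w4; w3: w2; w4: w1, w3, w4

F1, F4

This is the axiom for seriality; its first-order frame correspondent is forall x exists y Rxy.
F1: satisfies the condition.
F2: fails — world d has no successor.
F3: fails — world 2 has no successor.
F4: satisfies the condition.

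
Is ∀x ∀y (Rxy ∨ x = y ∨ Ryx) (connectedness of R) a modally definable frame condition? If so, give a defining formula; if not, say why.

No — not modally definable

Any modally definable frame class is closed under disjoint unions.
Take 4 disjoint single-world reflexive frames: each is trivially connected, but their disjoint union has 4 worlds with no edge between distinct components, so it is not connected.
So the class is not modally definable.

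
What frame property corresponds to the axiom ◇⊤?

This schema is equivalent to the D axiom □r → ◇r.
Its frame correspondent is seriality — ∀x ∃y Rxy.

seriality: ∀x ∃y Rxy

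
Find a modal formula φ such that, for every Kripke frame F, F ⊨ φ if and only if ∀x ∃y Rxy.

□r → ◇r

The condition is seriality. The D schema □r → ◇r defines it.
Suppose □r→◇r is valid. At any x set V(r)=W. Then □r at x, so ◇r at x, so x has a successor.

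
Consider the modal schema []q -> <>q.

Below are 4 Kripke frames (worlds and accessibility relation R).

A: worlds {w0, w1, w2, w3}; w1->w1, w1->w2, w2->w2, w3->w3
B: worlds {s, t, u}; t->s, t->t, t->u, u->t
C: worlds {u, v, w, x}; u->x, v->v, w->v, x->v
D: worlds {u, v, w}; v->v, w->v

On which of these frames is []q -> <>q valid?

C

The schema corresponds to seriality: forall x exists y Rxy.
A: fails — world w0 has no successor.
B: fails — world s has no successor.
C: holds.
D: fails — world u has no successor.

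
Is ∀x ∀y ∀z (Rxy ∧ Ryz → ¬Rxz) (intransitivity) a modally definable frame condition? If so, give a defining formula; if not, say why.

Not modally definable

If a class were modally definable it would be closed under surjective bounded morphisms (Goldblatt–Thomason).
The 7-cycle (worlds w0,w1,w2,w3,w4,w5,w6 with w0→w1→w2→w3→w4→w5→w6→w0) is intransitive. Mapping every world to a single reflexive point • is a surjective bounded morphism; the reflexive point is not intransitive (R••∧R•• but R••).
So no modal formula (or set of formulas) defines exactly the intransitive frames.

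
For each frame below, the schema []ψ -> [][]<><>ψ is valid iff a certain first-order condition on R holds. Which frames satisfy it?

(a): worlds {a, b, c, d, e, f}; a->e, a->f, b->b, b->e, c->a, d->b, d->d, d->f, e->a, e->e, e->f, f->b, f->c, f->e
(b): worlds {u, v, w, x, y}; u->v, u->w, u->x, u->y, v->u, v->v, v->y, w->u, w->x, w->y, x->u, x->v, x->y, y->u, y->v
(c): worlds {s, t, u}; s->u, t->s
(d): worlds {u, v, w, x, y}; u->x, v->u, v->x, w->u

Frame correspondent (Sahlqvist): forall x forall z (x R^2 z -> exists w (xRw & z R^2 w)) — i.e. a generalized confluence (Geach) condition.
(a): ✓.
(b): ✓.
(c): fails — tR²u but no w with tRw and uR²w.
(d): fails — vR²x but no t with vRt and xR²t.
Valid on: (a), (b).

(a), (b)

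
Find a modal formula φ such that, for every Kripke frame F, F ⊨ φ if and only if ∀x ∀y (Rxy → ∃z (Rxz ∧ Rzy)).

A defining formula is □□s → □s (the C4 axiom).
Suppose □□s→□s is valid. Take Rxy and set V(s)={w : xR²w}. Then □□s at x, so □s at x, so s at y, i.e. ∃z(Rxz∧Rzy).

□□s → □s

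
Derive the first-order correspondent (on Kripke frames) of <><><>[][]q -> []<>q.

This is a Sahlqvist (Geach-type) schema ◇^3□^2q → □^1◇^1q.
First-order correspondent: forall x forall y forall z ((x R^3 y & xRz) -> exists w (y R^2 w & zRw)).

forall x forall y forall z ((x R^3 y & xRz) -> exists w (y R^2 w & zRw))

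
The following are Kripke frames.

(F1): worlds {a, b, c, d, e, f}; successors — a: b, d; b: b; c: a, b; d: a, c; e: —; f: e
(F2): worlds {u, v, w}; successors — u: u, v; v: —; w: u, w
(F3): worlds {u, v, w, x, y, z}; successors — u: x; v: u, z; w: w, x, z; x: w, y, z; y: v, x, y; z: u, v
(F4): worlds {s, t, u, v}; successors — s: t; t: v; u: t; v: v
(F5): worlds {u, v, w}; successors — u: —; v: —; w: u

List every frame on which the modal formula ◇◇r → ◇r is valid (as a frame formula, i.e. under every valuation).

(F5)

Frame correspondent (Sahlqvist): ∀x ∀y ∀z (Rxy ∧ Ryz → Rxz) — i.e. transitivity.
(F1): fails — Rdc and Rcb but not Rdb.
(F2): fails — Rwu and Ruv but not Rwv.
(F3): fails — Rxw and Rwx but not Rxx.
(F4): fails — Rut and Rtv but not Ruv.
(F5): holds.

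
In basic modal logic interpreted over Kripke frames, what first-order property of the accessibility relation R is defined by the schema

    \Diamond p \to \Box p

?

Suppose ◇p→□p is valid. Take Rxy, Rxz and set V(p)={y}. Then ◇p at x, so □p at x, so p at z, i.e. z=y.

partial functionality: \forall x \forall y \forall z (Rxy \wedge Rxz \to y = z)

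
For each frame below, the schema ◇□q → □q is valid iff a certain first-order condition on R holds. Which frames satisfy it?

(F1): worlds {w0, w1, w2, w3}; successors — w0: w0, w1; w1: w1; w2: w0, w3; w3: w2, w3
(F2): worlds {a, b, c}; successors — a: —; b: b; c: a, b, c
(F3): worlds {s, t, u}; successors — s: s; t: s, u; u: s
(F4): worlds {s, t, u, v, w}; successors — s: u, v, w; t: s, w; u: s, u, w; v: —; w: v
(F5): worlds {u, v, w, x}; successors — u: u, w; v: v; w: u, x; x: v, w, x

none

The schema corresponds to the Euclidean property: ∀x ∀y ∀z (Rxy ∧ Rxz → Ryz).
(F1): fails — Rw0w1 and Rw0w0 but not Rw1w0.
(F2): fails — Rca and Rca but not Raa.
(F3): fails — Rts and Rtu but not Rsu.
(F4): fails — Rsv and Rsv but not Rvv.
(F5): fails — Ruw and Ruw but not Rww.
Valid on no frame.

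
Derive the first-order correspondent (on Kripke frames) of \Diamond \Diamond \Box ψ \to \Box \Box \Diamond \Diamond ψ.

\forall x \forall y \forall z ((x R^2 y \wedge x R^2 z) \to \exists w (yRw \wedge z R^2 w))

This is a Sahlqvist (Geach-type) schema ◇^2□^1ψ → □^2◇^2ψ.
Minimal-valuation argument: fix x; take any y with xR^2y and any z with xR^2z. Set V(ψ) to the set of worlds R-reachable from y in exactly 1 step. Then □^1ψ holds at y, so the antecedent holds at x; validity forces ◇^2ψ at z, giving a w with zR^2w and yR^1w.
First-order correspondent: \forall x \forall y \forall z ((x R^2 y \wedge x R^2 z) \to \exists w (yRw \wedge z R^2 w)).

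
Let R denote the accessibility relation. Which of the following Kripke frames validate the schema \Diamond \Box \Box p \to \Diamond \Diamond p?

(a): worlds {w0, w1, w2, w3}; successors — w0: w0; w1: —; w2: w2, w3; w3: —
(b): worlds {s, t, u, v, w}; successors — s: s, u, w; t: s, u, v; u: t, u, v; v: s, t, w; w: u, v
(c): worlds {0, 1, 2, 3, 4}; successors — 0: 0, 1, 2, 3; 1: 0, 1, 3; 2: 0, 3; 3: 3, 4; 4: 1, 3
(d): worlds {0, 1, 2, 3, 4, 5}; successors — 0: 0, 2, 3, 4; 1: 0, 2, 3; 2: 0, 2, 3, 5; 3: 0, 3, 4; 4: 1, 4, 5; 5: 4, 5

This is the axiom for a generalized confluence (Geach) condition; its first-order frame correspondent is \forall x \forall y (xRy \to \exists w (y R^2 w \wedge x R^2 w)).
(a): fails — w2Rw3 but no w with w3R²w and w2R²w.
(b): satisfies the condition.
(c): satisfies the condition.
(d): satisfies the condition.
Valid on: (b), (c), (d).

(b), (c), (d)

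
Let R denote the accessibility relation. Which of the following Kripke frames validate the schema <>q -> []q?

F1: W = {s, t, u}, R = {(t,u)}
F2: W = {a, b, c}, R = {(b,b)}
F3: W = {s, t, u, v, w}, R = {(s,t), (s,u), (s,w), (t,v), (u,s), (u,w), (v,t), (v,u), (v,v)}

Frame correspondent (Sahlqvist): forall x forall y forall z (Rxy & Rxz -> y = z) — i.e. partial functionality.
F1: ✓.
F2: ✓.
F3: fails — s sees both t and u.

F1, F2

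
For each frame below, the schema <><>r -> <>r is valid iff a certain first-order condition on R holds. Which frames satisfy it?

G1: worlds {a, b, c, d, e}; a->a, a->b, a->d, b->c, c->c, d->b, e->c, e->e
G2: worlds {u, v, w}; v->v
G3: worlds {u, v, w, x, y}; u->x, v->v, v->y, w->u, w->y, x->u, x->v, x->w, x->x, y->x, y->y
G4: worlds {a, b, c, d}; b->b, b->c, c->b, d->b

G2

The schema corresponds to transitivity: forall x forall y forall z (Rxy & Ryz -> Rxz).
G1: fails — Rab and Rbc but not Rac.
G2: holds.
G3: fails — Rxw and Rwy but not Rxy.
G4: fails — Rdb and Rbc but not Rdc.
Valid on: G2.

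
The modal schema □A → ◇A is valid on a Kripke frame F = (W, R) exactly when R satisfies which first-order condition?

Suppose □A→◇A is valid. At any x set V(A)=W. Then □A at x, so ◇A at x, so x has a successor.
The converse is a direct semantic check.
Frame condition: ∀x ∃y Rxy.

seriality: ∀x ∃y Rxy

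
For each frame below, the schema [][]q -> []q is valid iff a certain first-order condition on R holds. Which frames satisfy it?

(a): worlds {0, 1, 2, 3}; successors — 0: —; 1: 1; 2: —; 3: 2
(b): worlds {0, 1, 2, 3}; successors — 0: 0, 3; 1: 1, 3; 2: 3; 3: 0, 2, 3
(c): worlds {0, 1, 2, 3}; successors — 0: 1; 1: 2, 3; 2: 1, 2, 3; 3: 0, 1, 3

This is the axiom for density; its first-order frame correspondent is forall x forall y (Rxy -> exists z (Rxz & Rzy)).
(a): fails — R32 but no z with R3z and Rz2.
(b): holds.
(c): fails — R01 but no z with R0z and Rz1.

(b)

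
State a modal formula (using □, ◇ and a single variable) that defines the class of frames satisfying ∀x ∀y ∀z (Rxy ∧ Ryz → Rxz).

The condition is transitivity. The 4 schema □q → □□q defines it.
Suppose □q→□□q is valid. Take Rxy, Ryz and set V(q)={w : Rxw}. Then □q at x, so □□q at x, so □q at y, so q at z, i.e. Rxz.

□q → □□q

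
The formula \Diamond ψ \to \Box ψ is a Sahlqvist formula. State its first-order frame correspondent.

partial functionality

This is the CD axiom.
Its frame correspondent is partial functionality — \forall x \forall y \forall z (Rxy \wedge Rxz \to y = z).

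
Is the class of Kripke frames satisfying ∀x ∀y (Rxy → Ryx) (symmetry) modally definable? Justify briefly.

The condition is symmetry. A defining modal formula is r → □◇r.

Yes — defined by r → □◇r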